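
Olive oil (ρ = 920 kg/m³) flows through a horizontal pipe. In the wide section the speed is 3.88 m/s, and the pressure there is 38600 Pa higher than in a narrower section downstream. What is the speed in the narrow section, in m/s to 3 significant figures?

Along the level pipe P + ½ρv² is conserved, hence v₂² = v₁² + 2(P₁ − P₂)/ρ.
v₂ = √(3.88² + 2·38600/920) = √(15.1 + 83.9) = 9.95 m/s.

v₂ ≈ 9.95 m/s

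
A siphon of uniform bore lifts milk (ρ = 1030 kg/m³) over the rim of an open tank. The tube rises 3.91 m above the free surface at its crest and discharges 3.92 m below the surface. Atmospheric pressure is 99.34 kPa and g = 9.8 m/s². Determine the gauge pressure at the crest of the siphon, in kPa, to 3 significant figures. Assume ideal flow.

The outlet speed comes from Torricelli: v = √(2g·3.92) = 8.77 m/s.
Continuity keeps v the same throughout the tube; from surface to crest, P_atm + 0 = P_top + ½ρv² + ρg·h_top.
P_top = 99340 − ½·1030·8.77² − 1030·9.8·3.91 = 20300 Pa. So P_gauge = P_top − P_atm = -79000 Pa.

P_gauge ≈ -79.0 kPa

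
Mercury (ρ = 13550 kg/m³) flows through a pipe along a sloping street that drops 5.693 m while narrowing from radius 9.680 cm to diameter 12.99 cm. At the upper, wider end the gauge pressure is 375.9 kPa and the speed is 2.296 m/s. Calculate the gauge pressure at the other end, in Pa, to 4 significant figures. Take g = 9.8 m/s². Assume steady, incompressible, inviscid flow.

The volume flow rate is constant, so v₂ = (A₁/A₂)v₁ = (294.4/132.5)·2.296 = 5.100 m/s.
Energy conservation along the streamline gives P₂ = P₁ − ½ρ(v₂² − v₁²) − ρg(h₂ − h₁).
P₂ = 375900 + ½·13550·(2.296² − 5.100²) − 13550·9.8·(−5.693) = 375900 + (-140500) − (-756000) = 991400 Pa.

P₂ ≈ 991400 Pa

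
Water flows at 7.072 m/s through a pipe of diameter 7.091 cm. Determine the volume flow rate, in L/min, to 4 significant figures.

Q ≈ 1676 L/min

Q = A·v = 0.003949 m² × 7.072 m/s = 0.02793 m³/s.
Converting: 0.02793 m³/s × 60000 = 1676 L/min.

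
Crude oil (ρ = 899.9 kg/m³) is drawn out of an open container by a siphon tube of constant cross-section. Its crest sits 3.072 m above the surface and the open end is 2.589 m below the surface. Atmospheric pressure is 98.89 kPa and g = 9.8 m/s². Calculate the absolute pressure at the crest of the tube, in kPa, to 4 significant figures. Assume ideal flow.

From the surface to the outlet (both open to atmosphere, surface at rest): v = √(2g·h_out) = √(2·9.8·2.589) = 7.124 m/s.
With constant cross-section the crest speed equals v; applying Bernoulli from the surface up to the crest, P_top = P_atm − ½ρv² − ρg·h_top.
P_top = 98890 − ½·899.9·7.124² − 899.9·9.8·3.072 = 48970 Pa.

P_top = 48.97 kPa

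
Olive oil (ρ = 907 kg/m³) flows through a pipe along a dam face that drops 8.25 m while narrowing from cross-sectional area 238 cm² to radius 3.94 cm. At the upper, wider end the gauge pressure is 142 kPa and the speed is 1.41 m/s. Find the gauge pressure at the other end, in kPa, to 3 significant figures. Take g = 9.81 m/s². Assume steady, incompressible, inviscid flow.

By continuity, v₂ = v₁·A₁/A₂ = 1.41·(238/48.8) = 6.88 m/s.
Energy conservation along the streamline gives P₂ = P₁ − ½ρ(v₂² − v₁²) − ρg(h₂ − h₁).
P₂ = 142000 + ½·907·(1.41² − 6.88²) − 907·9.81·(−8.25) = 142000 + (-20600) − (-73400) = 195000 Pa.

P₂ ≈ 195 kPa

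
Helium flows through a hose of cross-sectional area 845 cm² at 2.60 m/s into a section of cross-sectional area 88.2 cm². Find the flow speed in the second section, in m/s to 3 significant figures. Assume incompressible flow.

v₂ ≈ 24.9 m/s

Continuity gives A₁v₁ = A₂v₂, so v₂ = (845 cm²)/(88.2 cm²) × 2.60 m/s = 24.9 m/s.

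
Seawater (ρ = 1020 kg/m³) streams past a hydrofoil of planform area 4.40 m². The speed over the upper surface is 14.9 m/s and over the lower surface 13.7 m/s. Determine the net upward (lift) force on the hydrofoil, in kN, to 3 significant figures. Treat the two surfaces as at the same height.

77.0 kN

The faster flow above has the lower pressure; Bernoulli (same height) gives ΔP = ½ρ(v_up² − v_low²).
ΔP = ½·1020·(14.9² − 13.7²) = 17500 Pa.
Lift = ΔP · A = 17500 × 4.40 = 77000 N.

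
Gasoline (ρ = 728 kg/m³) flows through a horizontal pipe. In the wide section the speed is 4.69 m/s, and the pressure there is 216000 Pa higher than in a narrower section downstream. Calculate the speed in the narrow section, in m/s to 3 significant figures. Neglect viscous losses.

Along the level pipe P + ½ρv² is conserved, hence v₂² = v₁² + 2(P₁ − P₂)/ρ.
v₂ = √(4.69² + 2·216000/728) = √(22.0 + 593) = 24.8 m/s.

v₂ ≈ 24.8 m/s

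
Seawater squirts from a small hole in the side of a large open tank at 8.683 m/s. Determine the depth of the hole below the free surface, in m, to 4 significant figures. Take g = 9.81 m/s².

h = 3.843 m

For a small hole in a large open tank, ½v² = gh, giving h = v²/(2g).
h = 8.683²/(2·9.81) = 75.39/19.62 = 3.843 m.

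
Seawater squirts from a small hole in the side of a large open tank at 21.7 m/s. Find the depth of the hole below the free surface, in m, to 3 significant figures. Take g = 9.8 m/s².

Torricelli: v = √(2gh), so h = v²/(2g).
h = 21.7²/(2·9.8) = 471/19.60 = 24.0 m.

h ≈ 24.0 m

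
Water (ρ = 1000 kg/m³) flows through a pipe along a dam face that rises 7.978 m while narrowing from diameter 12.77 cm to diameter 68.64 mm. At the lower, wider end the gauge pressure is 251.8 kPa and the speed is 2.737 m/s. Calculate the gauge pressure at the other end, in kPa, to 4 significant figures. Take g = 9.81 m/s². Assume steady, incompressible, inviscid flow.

By continuity, v₂ = v₁·A₁/A₂ = 2.737·(128.1/37.00) = 9.473 m/s.
Applying Bernoulli between the two ends and solving for P₂: P₂ = P₁ + ½ρ(v₁² − v₂²) − ρgΔh.
P₂ = 251800 + ½·1000·(2.737² − 9.473²) − 1000·9.81·(+7.978) = 251800 + (-41130) − (78260) = 132400 Pa.

P₂ ≈ 132.4 kPa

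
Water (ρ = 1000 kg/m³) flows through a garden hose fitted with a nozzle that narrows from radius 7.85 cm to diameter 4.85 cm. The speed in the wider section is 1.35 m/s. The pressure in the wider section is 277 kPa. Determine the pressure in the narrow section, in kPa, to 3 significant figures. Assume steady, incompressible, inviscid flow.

P₂ = 178 kPa

By continuity, v₂ = v₁·A₁/A₂ = 1.35·(194/18.5) = 14.1 m/s.
Bernoulli (h₁ = h₂): P₁ − P₂ = ½ρ(v₂² − v₁²).
P₂ = P₁ − ½ρ(v₂² − v₁²) = 277000 − ½·1000·(14.1² − 1.35²) = 277000 − 99200 = 178000 Pa.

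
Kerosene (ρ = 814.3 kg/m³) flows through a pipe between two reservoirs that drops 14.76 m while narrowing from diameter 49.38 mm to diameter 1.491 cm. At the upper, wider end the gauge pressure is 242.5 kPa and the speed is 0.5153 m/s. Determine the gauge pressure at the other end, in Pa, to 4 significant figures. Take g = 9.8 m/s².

Continuity gives A₁v₁ = A₂v₂, so v₂ = (19.15 cm²)/(1.746 cm²) × 0.5153 m/s = 5.652 m/s.
Applying Bernoulli between the two ends and solving for P₂: P₂ = P₁ + ½ρ(v₁² − v₂²) − ρgΔh.
P₂ = 242500 + ½·814.3·(0.5153² − 5.652²) − 814.3·9.8·(−14.76) = 242500 + (-12900) − (-117800) = 347400 Pa.

P₂ ≈ 347400 Pa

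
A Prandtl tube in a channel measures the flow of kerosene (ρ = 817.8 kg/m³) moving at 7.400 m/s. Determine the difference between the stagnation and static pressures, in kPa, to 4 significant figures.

ΔP ≈ 22.39 kPa

The dynamic pressure equals the rise in static pressure at the stagnation point: ΔP = ½ρv².
ΔP = ½·817.8·7.400² = 22390 Pa.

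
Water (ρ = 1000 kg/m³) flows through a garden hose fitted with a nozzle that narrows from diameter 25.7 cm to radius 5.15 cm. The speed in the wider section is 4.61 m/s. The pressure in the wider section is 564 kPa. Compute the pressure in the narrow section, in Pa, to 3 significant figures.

Continuity gives A₁v₁ = A₂v₂, so v₂ = (519 cm²)/(83.3 cm²) × 4.61 m/s = 28.7 m/s.
Bernoulli (h₁ = h₂): P₁ − P₂ = ½ρ(v₂² − v₁²).
P₂ = P₁ − ½ρ(v₂² − v₁²) = 564000 − ½·1000·(28.7² − 4.61²) = 564000 − 401000 = 163000 Pa.

P₂ ≈ 163000 Pa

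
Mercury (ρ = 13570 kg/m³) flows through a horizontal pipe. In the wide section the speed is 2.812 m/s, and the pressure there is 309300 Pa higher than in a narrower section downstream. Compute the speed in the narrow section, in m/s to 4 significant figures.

v₂ = 7.314 m/s

With h₁ = h₂, rearranging Bernoulli gives v₂ = √(v₁² + 2ΔP/ρ).
v₂ = √(2.812² + 2·309300/13570) = √(7.907 + 45.59) = 7.314 m/s.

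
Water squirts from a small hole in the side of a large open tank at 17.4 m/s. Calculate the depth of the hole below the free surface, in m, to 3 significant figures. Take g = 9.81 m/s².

h ≈ 15.4 m

Inverting v = √(2gh) gives h = v² / 2g.
h = 17.4²/(2·9.81) = 303/19.62 = 15.4 m.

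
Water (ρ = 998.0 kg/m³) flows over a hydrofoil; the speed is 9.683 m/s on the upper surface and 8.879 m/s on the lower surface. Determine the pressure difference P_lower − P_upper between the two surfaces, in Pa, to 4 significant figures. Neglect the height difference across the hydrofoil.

With negligible Δh, P + ½ρv² is constant, so P_low − P_up = ½ρ(v_up² − v_low²).
ΔP = ½·998.0·(9.683² − 8.879²) = 7447 Pa.

ΔP ≈ 7447 Pa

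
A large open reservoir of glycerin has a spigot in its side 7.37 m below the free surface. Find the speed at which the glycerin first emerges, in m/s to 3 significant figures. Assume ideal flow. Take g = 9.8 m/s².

v = 12.0 m/s

Torricelli's result v = √(2gh) gives v = √(2·9.8·7.37) = 12.0 m/s.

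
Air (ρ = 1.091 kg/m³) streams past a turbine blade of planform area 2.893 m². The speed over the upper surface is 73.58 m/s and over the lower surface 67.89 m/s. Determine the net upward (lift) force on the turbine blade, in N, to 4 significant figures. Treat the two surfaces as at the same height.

With equal heights on the two surfaces, Bernoulli gives P_lower − P_upper = ½ρ(v_upper² − v_lower²).
ΔP = ½·1.091·(73.58² − 67.89²) = 439.1 Pa.
Lift = ΔP · A = 439.1 × 2.893 = 1270 N.

F = 1270 N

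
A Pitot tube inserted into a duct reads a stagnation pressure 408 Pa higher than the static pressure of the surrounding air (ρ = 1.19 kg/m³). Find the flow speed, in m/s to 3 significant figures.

The dynamic pressure equals the rise in static pressure at the stagnation point: ΔP = ½ρv².
v = √(2ΔP/ρ) = √(2·408/1.19) = 26.2 m/s.

v = 26.2 m/s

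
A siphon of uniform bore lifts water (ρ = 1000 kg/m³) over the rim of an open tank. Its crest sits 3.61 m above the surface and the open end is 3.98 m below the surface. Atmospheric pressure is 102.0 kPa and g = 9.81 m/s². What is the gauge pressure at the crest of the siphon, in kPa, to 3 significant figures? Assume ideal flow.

Bernoulli surface→outlet gives ½v² = g·h_out, so v = √(2·9.81·3.98) = 8.84 m/s.
The bore is uniform, so the speed at the crest is the same v. Bernoulli surface→crest: P_atm = P_top + ½ρv² + ρg·h_top.
P_top = 102000 − ½·1000·8.84² − 1000·9.81·3.61 = 27500 Pa. So P_gauge = P_top − P_atm = -74500 Pa.

P_gauge ≈ -74.5 kPa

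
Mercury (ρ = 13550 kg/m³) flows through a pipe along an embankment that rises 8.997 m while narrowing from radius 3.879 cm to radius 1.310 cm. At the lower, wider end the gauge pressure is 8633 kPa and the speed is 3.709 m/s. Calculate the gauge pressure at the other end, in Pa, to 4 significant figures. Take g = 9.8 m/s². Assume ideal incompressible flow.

By continuity, v₂ = v₁·A₁/A₂ = 3.709·(47.27/5.391) = 32.52 m/s.
Applying Bernoulli between the two ends and solving for P₂: P₂ = P₁ + ½ρ(v₁² − v₂²) − ρgΔh.
P₂ = 8633000 + ½·13550·(3.709² − 32.52²) − 13550·9.8·(+8.997) = 8633000 + (-7072000) − (1195000) = 366500 Pa.

P₂ ≈ 366500 Pa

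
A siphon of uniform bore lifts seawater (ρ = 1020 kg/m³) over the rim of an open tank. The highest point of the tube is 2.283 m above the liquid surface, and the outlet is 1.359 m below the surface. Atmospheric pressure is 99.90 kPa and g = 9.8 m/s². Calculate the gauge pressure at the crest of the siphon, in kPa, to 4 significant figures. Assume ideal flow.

From the surface to the outlet (both open to atmosphere, surface at rest): v = √(2g·h_out) = √(2·9.8·1.359) = 5.161 m/s.
With constant cross-section the crest speed equals v; applying Bernoulli from the surface up to the crest, P_top = P_atm − ½ρv² − ρg·h_top.
P_top = 99900 − ½·1020·5.161² − 1020·9.8·2.283 = 63490 Pa. So P_gauge = P_top − P_atm = -36410 Pa.

P_gauge ≈ -36.41 kPa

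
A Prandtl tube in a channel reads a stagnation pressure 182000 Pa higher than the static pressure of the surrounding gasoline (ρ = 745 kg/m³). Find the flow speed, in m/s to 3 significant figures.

Bernoulli between the free stream and the stagnation point: ½ρv² = P_stag − P_static.
v = √(2ΔP/ρ) = √(2·182000/745) = 22.1 m/s.

v = 22.1 m/s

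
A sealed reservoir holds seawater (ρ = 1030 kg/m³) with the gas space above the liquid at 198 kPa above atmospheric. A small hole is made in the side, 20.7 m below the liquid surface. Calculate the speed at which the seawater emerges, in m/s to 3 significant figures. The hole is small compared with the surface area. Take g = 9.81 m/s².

Take point 1 at the surface (v₁ ≈ 0) and point 2 at the hole (at atmospheric pressure). Bernoulli: P₁ + ρg h = P_atm + ½ρv₂².
With P₁ − P_atm = 198000 Pa, v₂ = √(2gh + 2ΔP/ρ) = √(2·9.81·20.7 + 2·198000/1030) = 28.1 m/s.

v ≈ 28.1 m/s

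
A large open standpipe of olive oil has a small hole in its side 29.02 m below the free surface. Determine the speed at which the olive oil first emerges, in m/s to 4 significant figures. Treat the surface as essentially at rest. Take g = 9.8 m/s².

v ≈ 23.85 m/s

With the surface at rest and both surface and jet at atmospheric pressure, Bernoulli gives ρg h = ½ρv², so v = √(2gh) = √(2·9.8·29.02) = 23.85 m/s.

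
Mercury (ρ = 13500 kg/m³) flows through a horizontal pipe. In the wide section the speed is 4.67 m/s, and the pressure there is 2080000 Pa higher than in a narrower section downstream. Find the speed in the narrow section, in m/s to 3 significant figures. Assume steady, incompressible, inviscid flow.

v₂ = 18.2 m/s

With h₁ = h₂, rearranging Bernoulli gives v₂ = √(v₁² + 2ΔP/ρ).
v₂ = √(4.67² + 2·2080000/13500) = √(21.8 + 308) = 18.2 m/s.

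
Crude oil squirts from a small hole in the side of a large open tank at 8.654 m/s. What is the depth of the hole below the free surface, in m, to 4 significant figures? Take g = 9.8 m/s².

Inverting v = √(2gh) gives h = v² / 2g.
h = 8.654²/(2·9.8) = 74.89/19.60 = 3.821 m.

h = 3.821 m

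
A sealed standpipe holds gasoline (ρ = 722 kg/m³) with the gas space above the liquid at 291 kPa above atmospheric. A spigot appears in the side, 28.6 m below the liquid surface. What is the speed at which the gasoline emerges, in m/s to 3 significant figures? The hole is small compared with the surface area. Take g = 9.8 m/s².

Take point 1 at the surface (v₁ ≈ 0) and point 2 at the hole (at atmospheric pressure). Bernoulli: P₁ + ρg h = P_atm + ½ρv₂².
With P₁ − P_atm = 291000 Pa, v₂ = √(2gh + 2ΔP/ρ) = √(2·9.8·28.6 + 2·291000/722) = 37.0 m/s.

v ≈ 37.0 m/s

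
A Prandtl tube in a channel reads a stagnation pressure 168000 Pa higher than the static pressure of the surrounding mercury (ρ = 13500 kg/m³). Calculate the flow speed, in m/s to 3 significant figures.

The dynamic pressure equals the rise in static pressure at the stagnation point: ΔP = ½ρv².
v = √(2ΔP/ρ) = √(2·168000/13500) = 4.99 m/s.

v = 4.99 m/s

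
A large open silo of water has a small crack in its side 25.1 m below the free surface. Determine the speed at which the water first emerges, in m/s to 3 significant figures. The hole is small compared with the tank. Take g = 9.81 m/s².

The surface is effectively still and both ends are open, so ½v² = gh and v = √(2·9.81·25.1) = 22.2 m/s.

v ≈ 22.2 m/s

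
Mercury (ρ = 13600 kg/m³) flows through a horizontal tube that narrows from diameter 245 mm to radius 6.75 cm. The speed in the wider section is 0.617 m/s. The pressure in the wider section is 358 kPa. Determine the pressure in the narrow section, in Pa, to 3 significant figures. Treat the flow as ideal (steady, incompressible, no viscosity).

P₂ ≈ 333000 Pa

The volume flow rate is constant, so v₂ = (A₁/A₂)v₁ = (471/143)·0.617 = 2.03 m/s.
With no height change, Bernoulli's equation is P₁ + ½ρv₁² = P₂ + ½ρv₂².
P₂ = P₁ − ½ρ(v₂² − v₁²) = 358000 − ½·13600·(2.03² − 0.617²) = 358000 − 25500 = 333000 Pa.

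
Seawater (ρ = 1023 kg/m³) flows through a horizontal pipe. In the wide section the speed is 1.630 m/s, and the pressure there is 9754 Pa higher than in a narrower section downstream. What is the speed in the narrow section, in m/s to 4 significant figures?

v₂ = 4.661 m/s

With h₁ = h₂, rearranging Bernoulli gives v₂ = √(v₁² + 2ΔP/ρ).
v₂ = √(1.630² + 2·9754/1023) = √(2.657 + 19.07) = 4.661 m/s.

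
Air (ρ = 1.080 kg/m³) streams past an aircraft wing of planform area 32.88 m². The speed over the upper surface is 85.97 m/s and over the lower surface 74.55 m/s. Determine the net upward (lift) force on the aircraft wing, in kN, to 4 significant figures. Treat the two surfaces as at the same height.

F ≈ 32.55 kN

With equal heights on the two surfaces, Bernoulli gives P_lower − P_upper = ½ρ(v_upper² − v_lower²).
ΔP = ½·1.080·(85.97² − 74.55²) = 989.9 Pa.
Lift = ΔP · A = 989.9 × 32.88 = 32550 N.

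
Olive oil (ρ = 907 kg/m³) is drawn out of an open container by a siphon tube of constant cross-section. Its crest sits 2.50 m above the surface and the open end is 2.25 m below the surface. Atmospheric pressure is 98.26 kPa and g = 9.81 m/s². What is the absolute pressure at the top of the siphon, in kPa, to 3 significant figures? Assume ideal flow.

P_top ≈ 56.0 kPa

Bernoulli surface→outlet gives ½v² = g·h_out, so v = √(2·9.81·2.25) = 6.64 m/s.
The bore is uniform, so the speed at the crest is the same v. Bernoulli surface→crest: P_atm = P_top + ½ρv² + ρg·h_top.
P_top = 98260 − ½·907·6.64² − 907·9.81·2.50 = 56000 Pa.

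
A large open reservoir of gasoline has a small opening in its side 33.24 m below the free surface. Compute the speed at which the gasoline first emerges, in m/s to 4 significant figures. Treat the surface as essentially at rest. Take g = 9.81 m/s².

With the surface at rest and both surface and jet at atmospheric pressure, Bernoulli gives ρg h = ½ρv², so v = √(2gh) = √(2·9.81·33.24) = 25.54 m/s.

v = 25.54 m/s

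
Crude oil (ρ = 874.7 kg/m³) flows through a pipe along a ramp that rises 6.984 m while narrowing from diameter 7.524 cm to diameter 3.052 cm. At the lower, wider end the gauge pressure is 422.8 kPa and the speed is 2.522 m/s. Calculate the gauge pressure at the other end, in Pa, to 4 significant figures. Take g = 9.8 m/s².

Continuity gives A₁v₁ = A₂v₂, so v₂ = (44.46 cm²)/(7.316 cm²) × 2.522 m/s = 15.33 m/s.
Applying Bernoulli between the two ends and solving for P₂: P₂ = P₁ + ½ρ(v₁² − v₂²) − ρgΔh.
P₂ = 422800 + ½·874.7·(2.522² − 15.33²) − 874.7·9.8·(+6.984) = 422800 + (-99970) − (59870) = 263000 Pa.

263000 Pa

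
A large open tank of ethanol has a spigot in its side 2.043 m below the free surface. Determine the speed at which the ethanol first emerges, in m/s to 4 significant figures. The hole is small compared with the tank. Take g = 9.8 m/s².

v ≈ 6.328 m/s

With the surface at rest and both surface and jet at atmospheric pressure, Bernoulli gives ρg h = ½ρv², so v = √(2gh) = √(2·9.8·2.043) = 6.328 m/s.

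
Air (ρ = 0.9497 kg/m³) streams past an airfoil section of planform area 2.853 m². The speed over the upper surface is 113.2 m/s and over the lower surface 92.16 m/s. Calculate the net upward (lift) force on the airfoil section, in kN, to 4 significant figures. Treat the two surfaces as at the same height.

F ≈ 5.854 kN

With equal heights on the two surfaces, Bernoulli gives P_lower − P_upper = ½ρ(v_upper² − v_lower²).
ΔP = ½·0.9497·(113.2² − 92.16²) = 2052 Pa.
Lift = ΔP · A = 2052 × 2.853 = 5854 N.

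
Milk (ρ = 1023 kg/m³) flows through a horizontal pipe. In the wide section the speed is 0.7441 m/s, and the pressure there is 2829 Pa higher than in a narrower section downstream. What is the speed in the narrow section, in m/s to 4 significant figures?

With h₁ = h₂, rearranging Bernoulli gives v₂ = √(v₁² + 2ΔP/ρ).
v₂ = √(0.7441² + 2·2829/1023) = √(0.5537 + 5.531) = 2.467 m/s.

2.467 m/s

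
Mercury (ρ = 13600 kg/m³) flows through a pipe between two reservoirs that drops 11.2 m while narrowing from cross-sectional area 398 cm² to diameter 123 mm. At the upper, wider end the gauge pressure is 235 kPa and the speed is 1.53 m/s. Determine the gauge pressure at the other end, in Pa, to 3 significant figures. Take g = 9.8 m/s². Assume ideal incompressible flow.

P₂ ≈ 1570000 Pa

By continuity, v₂ = v₁·A₁/A₂ = 1.53·(398/119) = 5.12 m/s.
Bernoulli: P₁ + ½ρv₁² + ρg h₁ = P₂ + ½ρv₂² + ρg h₂, so P₂ = P₁ + ½ρ(v₁² − v₂²) − ρg(h₂ − h₁).
P₂ = 235000 + ½·13600·(1.53² − 5.12²) − 13600·9.8·(−11.2) = 235000 + (-163000) − (-1490000) = 1570000 Pa.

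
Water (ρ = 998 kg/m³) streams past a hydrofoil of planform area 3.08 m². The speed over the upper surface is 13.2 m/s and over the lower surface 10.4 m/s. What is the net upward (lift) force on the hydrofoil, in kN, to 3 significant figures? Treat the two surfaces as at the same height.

F ≈ 102 kN

The faster flow above has the lower pressure; Bernoulli (same height) gives ΔP = ½ρ(v_up² − v_low²).
ΔP = ½·998·(13.2² − 10.4²) = 33000 Pa.
Lift = ΔP · A = 33000 × 3.08 = 102000 N.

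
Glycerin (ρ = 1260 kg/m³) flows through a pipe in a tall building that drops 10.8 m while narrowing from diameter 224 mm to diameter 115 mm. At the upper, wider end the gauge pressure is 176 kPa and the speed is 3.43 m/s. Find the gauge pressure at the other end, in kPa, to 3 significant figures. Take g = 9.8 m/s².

The volume flow rate is constant, so v₂ = (A₁/A₂)v₁ = (394/104)·3.43 = 13.0 m/s.
Applying Bernoulli between the two ends and solving for P₂: P₂ = P₁ + ½ρ(v₁² − v₂²) − ρgΔh.
P₂ = 176000 + ½·1260·(3.43² − 13.0²) − 1260·9.8·(−10.8) = 176000 + (-99300) − (-133000) = 210000 Pa.

210 kPa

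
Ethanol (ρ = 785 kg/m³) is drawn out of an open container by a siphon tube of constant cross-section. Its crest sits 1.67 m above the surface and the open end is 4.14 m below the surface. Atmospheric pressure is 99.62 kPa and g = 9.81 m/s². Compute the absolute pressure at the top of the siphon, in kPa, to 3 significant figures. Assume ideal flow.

The outlet speed comes from Torricelli: v = √(2g·4.14) = 9.01 m/s.
The bore is uniform, so the speed at the crest is the same v. Bernoulli surface→crest: P_atm = P_top + ½ρv² + ρg·h_top.
P_top = 99620 − ½·785·9.01² − 785·9.81·1.67 = 54900 Pa.

P_top = 54.9 kPa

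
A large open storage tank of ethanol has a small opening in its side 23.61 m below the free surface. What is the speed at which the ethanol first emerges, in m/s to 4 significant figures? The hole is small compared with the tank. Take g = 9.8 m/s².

With the surface at rest and both surface and jet at atmospheric pressure, Bernoulli gives ρg h = ½ρv², so v = √(2gh) = √(2·9.8·23.61) = 21.51 m/s.

v = 21.51 m/s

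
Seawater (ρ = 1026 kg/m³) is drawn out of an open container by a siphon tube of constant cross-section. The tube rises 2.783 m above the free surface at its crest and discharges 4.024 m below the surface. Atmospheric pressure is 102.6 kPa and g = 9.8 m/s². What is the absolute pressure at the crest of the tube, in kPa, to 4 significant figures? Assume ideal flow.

Bernoulli surface→outlet gives ½v² = g·h_out, so v = √(2·9.8·4.024) = 8.881 m/s.
The bore is uniform, so the speed at the crest is the same v. Bernoulli surface→crest: P_atm = P_top + ½ρv² + ρg·h_top.
P_top = 102600 − ½·1026·8.881² − 1026·9.8·2.783 = 34160 Pa.

P_top = 34.16 kPa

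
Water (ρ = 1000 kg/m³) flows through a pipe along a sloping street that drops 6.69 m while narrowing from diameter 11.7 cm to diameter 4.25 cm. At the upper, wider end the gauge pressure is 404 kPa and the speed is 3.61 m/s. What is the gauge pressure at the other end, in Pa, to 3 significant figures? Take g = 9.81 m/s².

Continuity gives A₁v₁ = A₂v₂, so v₂ = (108 cm²)/(14.2 cm²) × 3.61 m/s = 27.4 m/s.
Bernoulli: P₁ + ½ρv₁² + ρg h₁ = P₂ + ½ρv₂² + ρg h₂, so P₂ = P₁ + ½ρ(v₁² − v₂²) − ρg(h₂ − h₁).
P₂ = 404000 + ½·1000·(3.61² − 27.4²) − 1000·9.81·(−6.69) = 404000 + (-368000) − (-65600) = 102000 Pa.

P₂ = 102000 Pa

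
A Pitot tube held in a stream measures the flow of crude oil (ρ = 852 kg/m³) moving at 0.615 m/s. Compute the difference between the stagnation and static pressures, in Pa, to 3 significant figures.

At the stagnation point the flow is brought to rest, so Bernoulli gives P_stag − P_static = ½ρv².
ΔP = ½·852·0.615² = 161 Pa.

ΔP = 161 Pa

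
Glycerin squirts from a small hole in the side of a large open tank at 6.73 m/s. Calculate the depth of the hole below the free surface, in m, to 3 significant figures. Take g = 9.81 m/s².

Torricelli: v = √(2gh), so h = v²/(2g).
h = 6.73²/(2·9.81) = 45.3/19.62 = 2.31 m.

h = 2.31 m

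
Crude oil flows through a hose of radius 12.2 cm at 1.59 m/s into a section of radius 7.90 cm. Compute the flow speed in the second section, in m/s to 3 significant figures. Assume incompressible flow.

3.79 m/s

Mass conservation (A₁v₁ = A₂v₂) gives v₂ = 1.59 × 468/196 = 3.79 m/s.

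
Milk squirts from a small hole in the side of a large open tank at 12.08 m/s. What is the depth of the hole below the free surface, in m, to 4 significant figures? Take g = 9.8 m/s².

Inverting v = √(2gh) gives h = v² / 2g.
h = 12.08²/(2·9.8) = 145.9/19.60 = 7.445 m.

h ≈ 7.445 m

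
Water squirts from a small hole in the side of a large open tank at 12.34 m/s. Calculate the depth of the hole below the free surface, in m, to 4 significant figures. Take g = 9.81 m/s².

7.761 m

Torricelli: v = √(2gh), so h = v²/(2g).
h = 12.34²/(2·9.81) = 152.3/19.62 = 7.761 m.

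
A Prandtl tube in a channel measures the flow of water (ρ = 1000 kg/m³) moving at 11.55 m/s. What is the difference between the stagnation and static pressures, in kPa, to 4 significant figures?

ΔP = 66.70 kPa

At the stagnation point the flow is brought to rest, so Bernoulli gives P_stag − P_static = ½ρv².
ΔP = ½·1000·11.55² = 66700 Pa.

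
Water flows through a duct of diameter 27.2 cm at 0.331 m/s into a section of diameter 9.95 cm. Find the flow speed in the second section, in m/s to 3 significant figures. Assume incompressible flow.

2.47 m/s

Continuity gives A₁v₁ = A₂v₂, so v₂ = (581 cm²)/(77.8 cm²) × 0.331 m/s = 2.47 m/s.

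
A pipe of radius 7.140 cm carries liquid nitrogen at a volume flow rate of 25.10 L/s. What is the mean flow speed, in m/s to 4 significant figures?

Q = 25.10 L/s = 0.02510 m³/s.
v = Q/A = 0.02510 / 0.01602 = 1.567 m/s.

v ≈ 1.567 m/s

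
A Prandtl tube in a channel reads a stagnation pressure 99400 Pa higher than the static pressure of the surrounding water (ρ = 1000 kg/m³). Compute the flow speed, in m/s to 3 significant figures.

The dynamic pressure equals the rise in static pressure at the stagnation point: ΔP = ½ρv².
v = √(2ΔP/ρ) = √(2·99400/1000) = 14.1 m/s.

v = 14.1 m/s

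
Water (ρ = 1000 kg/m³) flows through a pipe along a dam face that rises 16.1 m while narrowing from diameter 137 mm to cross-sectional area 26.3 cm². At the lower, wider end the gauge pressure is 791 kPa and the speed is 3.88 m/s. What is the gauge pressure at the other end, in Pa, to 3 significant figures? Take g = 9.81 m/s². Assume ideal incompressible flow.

Continuity gives A₁v₁ = A₂v₂, so v₂ = (147 cm²)/(26.3 cm²) × 3.88 m/s = 21.7 m/s.
Applying Bernoulli between the two ends and solving for P₂: P₂ = P₁ + ½ρ(v₁² − v₂²) − ρgΔh.
P₂ = 791000 + ½·1000·(3.88² − 21.7²) − 1000·9.81·(+16.1) = 791000 + (-229000) − (158000) = 404000 Pa.

P₂ ≈ 404000 Pa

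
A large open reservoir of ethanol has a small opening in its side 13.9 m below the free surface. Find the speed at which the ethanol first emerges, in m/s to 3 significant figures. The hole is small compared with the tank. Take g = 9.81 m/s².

16.5 m/s

Torricelli's result v = √(2gh) gives v = √(2·9.81·13.9) = 16.5 m/s.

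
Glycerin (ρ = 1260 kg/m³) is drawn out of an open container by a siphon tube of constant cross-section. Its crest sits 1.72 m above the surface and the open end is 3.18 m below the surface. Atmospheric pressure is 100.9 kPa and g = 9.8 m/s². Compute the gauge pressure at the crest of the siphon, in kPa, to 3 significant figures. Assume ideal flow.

Bernoulli surface→outlet gives ½v² = g·h_out, so v = √(2·9.8·3.18) = 7.89 m/s.
With constant cross-section the crest speed equals v; applying Bernoulli from the surface up to the crest, P_top = P_atm − ½ρv² − ρg·h_top.
P_top = 100900 − ½·1260·7.89² − 1260·9.8·1.72 = 40400 Pa. So P_gauge = P_top − P_atm = -60500 Pa.

P_gauge ≈ -60.5 kPa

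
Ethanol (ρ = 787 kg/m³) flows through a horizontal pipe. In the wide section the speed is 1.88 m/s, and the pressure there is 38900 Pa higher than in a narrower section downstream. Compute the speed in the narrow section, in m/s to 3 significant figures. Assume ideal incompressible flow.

10.1 m/s

Along the level pipe P + ½ρv² is conserved, hence v₂² = v₁² + 2(P₁ − P₂)/ρ.
v₂ = √(1.88² + 2·38900/787) = √(3.53 + 98.9) = 10.1 m/s.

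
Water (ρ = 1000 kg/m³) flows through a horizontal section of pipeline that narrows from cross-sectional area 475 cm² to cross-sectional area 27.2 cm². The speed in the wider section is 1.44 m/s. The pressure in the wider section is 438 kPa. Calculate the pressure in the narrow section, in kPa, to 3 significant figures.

P₂ ≈ 123 kPa

The volume flow rate is constant, so v₂ = (A₁/A₂)v₁ = (475/27.2)·1.44 = 25.1 m/s.
The pipe is horizontal, so Bernoulli reduces to P₁ + ½ρv₁² = P₂ + ½ρv₂².
P₂ = P₁ − ½ρ(v₂² − v₁²) = 438000 − ½·1000·(25.1² − 1.44²) = 438000 − 315000 = 123000 Pa.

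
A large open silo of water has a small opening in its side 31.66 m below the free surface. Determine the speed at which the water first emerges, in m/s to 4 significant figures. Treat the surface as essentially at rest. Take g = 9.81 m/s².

v ≈ 24.92 m/s

With the surface at rest and both surface and jet at atmospheric pressure, Bernoulli gives ρg h = ½ρv², so v = √(2gh) = √(2·9.81·31.66) = 24.92 m/s.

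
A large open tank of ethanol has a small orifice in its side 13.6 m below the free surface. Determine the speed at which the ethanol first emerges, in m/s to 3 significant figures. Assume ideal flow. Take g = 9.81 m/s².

With the surface at rest and both surface and jet at atmospheric pressure, Bernoulli gives ρg h = ½ρv², so v = √(2gh) = √(2·9.81·13.6) = 16.3 m/s.

v = 16.3 m/s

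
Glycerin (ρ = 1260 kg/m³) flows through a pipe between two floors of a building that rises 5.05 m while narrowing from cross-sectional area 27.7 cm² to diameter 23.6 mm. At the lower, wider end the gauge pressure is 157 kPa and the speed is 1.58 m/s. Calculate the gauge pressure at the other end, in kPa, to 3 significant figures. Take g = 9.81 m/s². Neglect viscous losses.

Mass conservation (A₁v₁ = A₂v₂) gives v₂ = 1.58 × 27.7/4.37 = 10.0 m/s.
Applying Bernoulli between the two ends and solving for P₂: P₂ = P₁ + ½ρ(v₁² − v₂²) − ρgΔh.
P₂ = 157000 + ½·1260·(1.58² − 10.0²) − 1260·9.81·(+5.05) = 157000 + (-61500) − (62400) = 33100 Pa.

33.1 kPa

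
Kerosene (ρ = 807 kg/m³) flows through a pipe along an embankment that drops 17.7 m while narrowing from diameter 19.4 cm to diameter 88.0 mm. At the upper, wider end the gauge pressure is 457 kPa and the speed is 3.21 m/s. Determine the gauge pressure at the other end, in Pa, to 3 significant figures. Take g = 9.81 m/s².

P₂ = 503000 Pa

Continuity gives A₁v₁ = A₂v₂, so v₂ = (296 cm²)/(60.8 cm²) × 3.21 m/s = 15.6 m/s.
Energy conservation along the streamline gives P₂ = P₁ − ½ρ(v₂² − v₁²) − ρg(h₂ − h₁).
P₂ = 457000 + ½·807·(3.21² − 15.6²) − 807·9.81·(−17.7) = 457000 + (-94000) − (-140000) = 503000 Pa.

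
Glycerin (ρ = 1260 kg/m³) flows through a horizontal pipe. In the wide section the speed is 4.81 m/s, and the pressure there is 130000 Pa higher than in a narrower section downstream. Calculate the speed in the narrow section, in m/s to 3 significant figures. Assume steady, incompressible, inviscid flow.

With h₁ = h₂, rearranging Bernoulli gives v₂ = √(v₁² + 2ΔP/ρ).
v₂ = √(4.81² + 2·130000/1260) = √(23.1 + 206) = 15.1 m/s.

v₂ ≈ 15.1 m/s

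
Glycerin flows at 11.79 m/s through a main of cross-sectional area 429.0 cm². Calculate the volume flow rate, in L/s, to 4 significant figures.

Q = A·v = 0.04290 m² × 11.79 m/s = 0.5058 m³/s.
Converting: 0.5058 m³/s × 1000 = 505.8 L/s.

Q ≈ 505.8 L/s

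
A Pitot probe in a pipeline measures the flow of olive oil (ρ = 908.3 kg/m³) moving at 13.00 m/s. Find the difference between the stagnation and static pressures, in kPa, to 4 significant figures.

At the stagnation point the flow is brought to rest, so Bernoulli gives P_stag − P_static = ½ρv².
ΔP = ½·908.3·13.00² = 76750 Pa.

ΔP ≈ 76.75 kPa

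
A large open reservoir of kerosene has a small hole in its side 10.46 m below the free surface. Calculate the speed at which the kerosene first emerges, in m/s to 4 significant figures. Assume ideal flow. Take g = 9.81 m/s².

The surface is effectively still and both ends are open, so ½v² = gh and v = √(2·9.81·10.46) = 14.33 m/s.

v = 14.33 m/s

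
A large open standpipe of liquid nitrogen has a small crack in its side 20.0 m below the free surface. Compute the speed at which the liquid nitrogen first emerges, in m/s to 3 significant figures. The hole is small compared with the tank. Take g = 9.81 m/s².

19.8 m/s

Torricelli's result v = √(2gh) gives v = √(2·9.81·20.0) = 19.8 m/s.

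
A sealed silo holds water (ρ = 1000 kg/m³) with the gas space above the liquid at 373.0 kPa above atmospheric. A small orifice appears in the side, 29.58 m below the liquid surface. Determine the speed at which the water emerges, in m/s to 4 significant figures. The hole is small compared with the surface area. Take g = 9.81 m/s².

Take point 1 at the surface (v₁ ≈ 0) and point 2 at the hole (at atmospheric pressure). Bernoulli: P₁ + ρg h = P_atm + ½ρv₂².
With P₁ − P_atm = 373000 Pa, v₂ = √(2gh + 2ΔP/ρ) = √(2·9.81·29.58 + 2·373000/1000) = 36.42 m/s.

v = 36.42 m/s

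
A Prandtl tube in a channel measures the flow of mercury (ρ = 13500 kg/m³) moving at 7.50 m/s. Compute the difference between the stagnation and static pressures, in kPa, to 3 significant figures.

At the stagnation point the flow is brought to rest, so Bernoulli gives P_stag − P_static = ½ρv².
ΔP = ½·13500·7.50² = 380000 Pa.

ΔP ≈ 380 kPa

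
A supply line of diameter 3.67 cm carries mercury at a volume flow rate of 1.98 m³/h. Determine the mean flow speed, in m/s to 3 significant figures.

Q = 1.98 m³/h = 0.000550 m³/s.
v = Q/A = 0.000550 / 0.00106 = 0.520 m/s.

v = 0.520 m/s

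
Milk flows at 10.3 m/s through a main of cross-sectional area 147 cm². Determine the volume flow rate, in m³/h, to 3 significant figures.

Q = A·v = 0.0147 m² × 10.3 m/s = 0.151 m³/s.
Converting: 0.151 m³/s × 3600 = 545 m³/h.

Q ≈ 545 m³/h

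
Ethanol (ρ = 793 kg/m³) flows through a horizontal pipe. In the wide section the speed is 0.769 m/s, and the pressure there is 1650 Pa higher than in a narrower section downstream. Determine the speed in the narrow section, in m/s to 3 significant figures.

Horizontal Bernoulli: P₁ + ½ρv₁² = P₂ + ½ρv₂², so v₂² = v₁² + 2(P₁ − P₂)/ρ.
v₂ = √(0.769² + 2·1650/793) = √(0.591 + 4.16) = 2.18 m/s.

2.18 m/s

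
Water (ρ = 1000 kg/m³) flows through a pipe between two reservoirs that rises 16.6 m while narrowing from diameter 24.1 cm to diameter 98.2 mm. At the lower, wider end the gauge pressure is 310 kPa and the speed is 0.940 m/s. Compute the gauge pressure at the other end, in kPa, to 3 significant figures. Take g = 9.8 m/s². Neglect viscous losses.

The volume flow rate is constant, so v₂ = (A₁/A₂)v₁ = (456/75.7)·0.940 = 5.66 m/s.
Applying Bernoulli between the two ends and solving for P₂: P₂ = P₁ + ½ρ(v₁² − v₂²) − ρgΔh.
P₂ = 310000 + ½·1000·(0.940² − 5.66²) − 1000·9.8·(+16.6) = 310000 + (-15600) − (163000) = 132000 Pa.

132 kPa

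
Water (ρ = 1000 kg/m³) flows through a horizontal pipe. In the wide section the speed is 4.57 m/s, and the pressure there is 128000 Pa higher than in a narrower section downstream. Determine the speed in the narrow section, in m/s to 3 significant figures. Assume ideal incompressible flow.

Horizontal Bernoulli: P₁ + ½ρv₁² = P₂ + ½ρv₂², so v₂² = v₁² + 2(P₁ − P₂)/ρ.
v₂ = √(4.57² + 2·128000/1000) = √(20.9 + 256) = 16.6 m/s.

16.6 m/s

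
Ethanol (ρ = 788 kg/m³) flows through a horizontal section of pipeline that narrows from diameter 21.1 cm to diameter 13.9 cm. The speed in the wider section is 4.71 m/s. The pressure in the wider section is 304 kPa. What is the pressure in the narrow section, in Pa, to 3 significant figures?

The volume flow rate is constant, so v₂ = (A₁/A₂)v₁ = (350/152)·4.71 = 10.9 m/s.
Bernoulli (h₁ = h₂): P₁ − P₂ = ½ρ(v₂² − v₁²).
P₂ = P₁ − ½ρ(v₂² − v₁²) = 304000 − ½·788·(10.9² − 4.71²) = 304000 − 37700 = 266000 Pa.

P₂ ≈ 266000 Pa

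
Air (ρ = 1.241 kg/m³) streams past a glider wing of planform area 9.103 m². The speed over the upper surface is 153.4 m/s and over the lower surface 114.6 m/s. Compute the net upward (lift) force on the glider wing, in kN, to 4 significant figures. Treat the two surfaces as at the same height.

From P + ½ρv² = const at equal height, P_low − P_up = ½ρ(v_up² − v_low²).
ΔP = ½·1.241·(153.4² − 114.6²) = 6452 Pa.
Lift = ΔP · A = 6452 × 9.103 = 58730 N.

F = 58.73 kN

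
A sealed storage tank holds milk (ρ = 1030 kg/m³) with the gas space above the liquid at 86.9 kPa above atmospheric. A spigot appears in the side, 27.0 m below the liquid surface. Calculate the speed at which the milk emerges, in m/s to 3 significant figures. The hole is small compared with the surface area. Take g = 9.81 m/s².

Take point 1 at the surface (v₁ ≈ 0) and point 2 at the hole (at atmospheric pressure). Bernoulli: P₁ + ρg h = P_atm + ½ρv₂².
With P₁ − P_atm = 86900 Pa, v₂ = √(2gh + 2ΔP/ρ) = √(2·9.81·27.0 + 2·86900/1030) = 26.4 m/s.

26.4 m/s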